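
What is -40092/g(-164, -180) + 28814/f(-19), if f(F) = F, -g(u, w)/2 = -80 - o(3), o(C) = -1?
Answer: -2657180/1501 ≈ -1770.3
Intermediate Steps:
g(u, w) = 158 (g(u, w) = -2*(-80 - 1*(-1)) = -2*(-80 + 1) = -2*(-79) = 158)
-40092/g(-164, -180) + 28814/f(-19) = -40092/158 + 28814/(-19) = -40092*1/158 + 28814*(-1/19) = -20046/79 - 28814/19 = -2657180/1501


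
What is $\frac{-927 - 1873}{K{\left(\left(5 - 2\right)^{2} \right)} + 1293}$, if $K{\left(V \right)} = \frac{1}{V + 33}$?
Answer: $- \frac{117600}{54307} \approx -2.1655$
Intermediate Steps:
$K{\left(V \right)} = \frac{1}{33 + V}$
$\frac{-927 - 1873}{K{\left(\left(5 - 2\right)^{2} \right)} + 1293} = \frac{-927 - 1873}{\frac{1}{33 + \left(5 - 2\right)^{2}} + 1293} = - \frac{2800}{\frac{1}{33 + 3^{2}} + 1293} = - \frac{2800}{\frac{1}{33 + 9} + 1293} = - \frac{2800}{\frac{1}{42} + 1293} = - \frac{2800}{\frac{54307}{42}} = \left(-2800\right) \frac{42}{54307} = - \frac{117600}{54307}$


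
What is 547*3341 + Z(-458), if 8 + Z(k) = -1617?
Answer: 1825902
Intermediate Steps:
Z(k) = -1625 (Z(k) = -8 - 1617 = -1625)
547*3341 + Z(-458) = 547*3341 - 1625 = 1827527 - 1625 = 1825902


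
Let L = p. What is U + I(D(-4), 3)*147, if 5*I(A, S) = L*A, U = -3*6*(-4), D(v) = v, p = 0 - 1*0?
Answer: 72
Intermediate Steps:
p = 0 (p = 0 + 0 = 0)
L = 0
U = 72 (U = -18*(-4) = 72)
I(A, S) = 0 (I(A, S) = (0*A)/5 = (⅕)*0 = 0)
U + I(D(-4), 3)*147 = 72 + 0*147 = 72 + 0 = 72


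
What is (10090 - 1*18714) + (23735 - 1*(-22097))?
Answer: 37208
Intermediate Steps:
(10090 - 1*18714) + (23735 - 1*(-22097)) = (10090 - 18714) + (23735 + 22097) = -8624 + 45832 = 37208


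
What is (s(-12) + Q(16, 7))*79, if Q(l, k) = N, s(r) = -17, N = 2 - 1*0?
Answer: -1185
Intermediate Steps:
N = 2 (N = 2 + 0 = 2)
Q(l, k) = 2
(s(-12) + Q(16, 7))*79 = (-17 + 2)*79 = -15*79 = -1185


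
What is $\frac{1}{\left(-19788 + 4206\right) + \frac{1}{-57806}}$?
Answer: $- \frac{57806}{900733093} \approx -6.4177 \cdot 10^{-5}$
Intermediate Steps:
$\frac{1}{\left(-19788 + 4206\right) + \frac{1}{-57806}} = \frac{1}{-15582 - \frac{1}{57806}} = \frac{1}{- \frac{900733093}{57806}} = - \frac{57806}{900733093}$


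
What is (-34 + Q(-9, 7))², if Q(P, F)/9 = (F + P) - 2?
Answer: 4900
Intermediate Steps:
Q(P, F) = -18 + 9*F + 9*P (Q(P, F) = 9*((F + P) - 2) = 9*(-2 + F + P) = -18 + 9*F + 9*P)
(-34 + Q(-9, 7))² = (-34 + (-18 + 9*7 + 9*(-9)))² = (-34 + (-18 + 63 - 81))² = (-34 - 36)² = (-70)² = 4900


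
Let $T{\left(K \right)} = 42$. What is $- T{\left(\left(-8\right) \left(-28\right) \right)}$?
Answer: $-42$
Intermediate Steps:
$- T{\left(\left(-8\right) \left(-28\right) \right)} = \left(-1\right) 42 = -42$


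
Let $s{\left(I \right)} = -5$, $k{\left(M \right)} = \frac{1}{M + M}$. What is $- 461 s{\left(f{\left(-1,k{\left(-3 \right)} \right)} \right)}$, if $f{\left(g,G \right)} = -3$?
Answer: $2305$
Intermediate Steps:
$k{\left(M \right)} = \frac{1}{2 M}$
$- 461 s{\left(f{\left(-1,k{\left(-3 \right)} \right)} \right)} = \left(-461\right) \left(-5\right) = 2305$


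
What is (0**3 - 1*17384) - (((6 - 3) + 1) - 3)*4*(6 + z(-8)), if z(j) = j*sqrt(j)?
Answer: -17408 + 64*I*sqrt(2) ≈ -17408.0 + 90.51*I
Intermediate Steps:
z(j) = j**(3/2)
(0**3 - 1*17384) - (((6 - 3) + 1) - 3)*4*(6 + z(-8)) = (0**3 - 1*17384) - (((6 - 3) + 1) - 3)*4*(6 + (-8)**(3/2)) = (0 - 17384) - ((3 + 1) - 3)*4*(6 - 16*I*sqrt(2)) = -17384 - (4 - 3)*4*(6 - 16*I*sqrt(2)) = -17384 - 1*4*(6 - 16*I*sqrt(2)) = -17384 - 4*(6 - 16*I*sqrt(2)) = -17384 - (24 - 64*I*sqrt(2)) = -17384 + (-24 + 64*I*sqrt(2)) = -17408 + 64*I*sqrt(2)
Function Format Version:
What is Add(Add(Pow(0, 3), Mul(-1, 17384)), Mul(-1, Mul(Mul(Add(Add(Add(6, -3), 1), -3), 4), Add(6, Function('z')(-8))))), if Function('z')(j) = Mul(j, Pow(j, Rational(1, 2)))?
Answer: Add(-17408, Mul(64, I, Pow(2, Rational(1, 2)))) ≈ Add(-17408., Mul(90.510, I))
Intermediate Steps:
Function('z')(j) = Pow(j, Rational(3, 2))
Add(Add(Pow(0, 3), Mul(-1, 17384)), Mul(-1, Mul(Mul(Add(Add(Add(6, -3), 1), -3), 4), Add(6, Function('z')(-8))))) = Add(Add(Pow(0, 3), Mul(-1, 17384)), Mul(-1, Mul(Mul(Add(Add(Add(6, -3), 1), -3), 4), Add(6, Pow(-8, Rational(3, 2)))))) = Add(Add(0, -17384), Mul(-1, Mul(Mul(Add(Add(3, 1), -3), 4), Add(6, Mul(-16, I, Pow(2, Rational(1, 2))))))) = Add(-17384, Mul(-1, Mul(Mul(Add(4, -3), 4), Add(6, Mul(-16, I, Pow(2, Rational(1, 2))))))) = Add(-17384, Mul(-1, Mul(Mul(1, 4), Add(6, Mul(-16, I, Pow(2, Rational(1, 2))))))) = Add(-17384, Mul(-1, Mul(4, Add(6, Mul(-16, I, Pow(2, Rational(1, 2))))))) = Add(-17384, Mul(-1, Add(24, Mul(-64, I, Pow(2, Rational(1, 2)))))) = Add(-17384, Add(-24, Mul(64, I, Pow(2, Rational(1, 2))))) = Add(-17408, Mul(64, I, Pow(2, Rational(1, 2))))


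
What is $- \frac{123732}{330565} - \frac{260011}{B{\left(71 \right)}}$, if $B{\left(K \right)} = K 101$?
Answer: $- \frac{86837818387}{2370481615} \approx -36.633$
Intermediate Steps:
$B{\left(K \right)} = 101 K$
$- \frac{123732}{330565} - \frac{260011}{B{\left(71 \right)}} = - \frac{123732}{330565} - \frac{260011}{101 \cdot 71} = \left(-123732\right) \frac{1}{330565} - \frac{260011}{7171} = - \frac{123732}{330565} - \frac{260011}{7171} = - \frac{86837818387}{2370481615}$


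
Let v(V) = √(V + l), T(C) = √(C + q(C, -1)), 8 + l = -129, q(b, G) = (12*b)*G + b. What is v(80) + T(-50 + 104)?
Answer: I*(√57 + 6*√15) ≈ 30.788*I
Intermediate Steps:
q(b, G) = b + 12*G*b (q(b, G) = 12*G*b + b = b + 12*G*b)
l = -137 (l = -8 - 129 = -137)
T(C) = √10*√(-C) (T(C) = √(C + C*(1 + 12*(-1))) = √(C + C*(1 - 12)) = √(C + C*(-11)) = √(C - 11*C) = √(-10*C) = √10*√(-C))
v(V) = √(-137 + V) (v(V) = √(V - 137) = √(-137 + V))
v(80) + T(-50 + 104) = √(-137 + 80) + √10*√(-(-50 + 104)) = √(-57) + √10*√(-1*54) = I*√57 + √10*√(-54) = I*√57 + √10*(3*I*√6) = I*√57 + 6*I*√15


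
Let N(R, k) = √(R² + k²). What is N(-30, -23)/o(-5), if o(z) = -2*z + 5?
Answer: √1429/15 ≈ 2.5201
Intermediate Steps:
o(z) = 5 - 2*z
N(-30, -23)/o(-5) = √((-30)² + (-23)²)/(5 - 2*(-5)) = √(900 + 529)/(5 + 10) = √1429/15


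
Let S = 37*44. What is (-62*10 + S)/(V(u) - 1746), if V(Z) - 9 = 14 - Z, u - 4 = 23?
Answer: -72/125 ≈ -0.57600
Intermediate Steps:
u = 27 (u = 4 + 23 = 27)
S = 1628
V(Z) = 23 - Z (V(Z) = 9 + (14 - Z) = 23 - Z)
(-62*10 + S)/(V(u) - 1746) = (-62*10 + 1628)/((23 - 1*27) - 1746) = (-620 + 1628)/((23 - 27) - 1746) = 1008/(-4 - 1746) = 1008/(-1750) = 1008*(-1/1750) = -72/125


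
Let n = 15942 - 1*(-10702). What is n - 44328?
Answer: -17684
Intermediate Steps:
n = 26644 (n = 15942 + 10702 = 26644)
n - 44328 = 26644 - 44328 = -17684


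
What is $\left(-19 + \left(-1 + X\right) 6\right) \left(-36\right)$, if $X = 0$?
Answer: $900$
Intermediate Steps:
$\left(-19 + \left(-1 + X\right) 6\right) \left(-36\right) = \left(-19 + \left(-1 + 0\right) 6\right) \left(-36\right) = \left(-19 - 6\right) \left(-36\right) = \left(-25\right) \left(-36\right) = 900$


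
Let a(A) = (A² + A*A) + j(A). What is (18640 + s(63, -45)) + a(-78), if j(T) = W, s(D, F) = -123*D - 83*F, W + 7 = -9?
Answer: 26778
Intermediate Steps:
W = -16 (W = -7 - 9 = -16)
j(T) = -16
a(A) = -16 + 2*A² (a(A) = (A² + A*A) - 16 = (A² + A²) - 16 = 2*A² - 16 = -16 + 2*A²)
(18640 + s(63, -45)) + a(-78) = (18640 + (-123*63 - 83*(-45))) + (-16 + 2*(-78)²) = (18640 + (-7749 + 3735)) + (-16 + 2*6084) = (18640 - 4014) + (-16 + 12168) = 14626 + 12152 = 26778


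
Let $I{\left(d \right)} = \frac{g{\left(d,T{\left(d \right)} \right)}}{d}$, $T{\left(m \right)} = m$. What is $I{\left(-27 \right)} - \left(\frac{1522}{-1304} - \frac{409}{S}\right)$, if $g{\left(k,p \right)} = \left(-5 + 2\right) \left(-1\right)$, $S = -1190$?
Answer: $\frac{2487209}{3491460} \approx 0.71237$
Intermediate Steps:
$g{\left(k,p \right)} = 3$ ($g{\left(k,p \right)} = \left(-3\right) \left(-1\right) = 3$)
$I{\left(d \right)} = \frac{3}{d}$
$I{\left(-27 \right)} - \left(\frac{1522}{-1304} - \frac{409}{S}\right) = \frac{3}{-27} - \left(\frac{1522}{-1304} - \frac{409}{-1190}\right) = 3 \left(- \frac{1}{27}\right) - \left(1522 \left(- \frac{1}{1304}\right) - - \frac{409}{1190}\right) = - \frac{1}{9} - \left(- \frac{761}{652} + \frac{409}{1190}\right) = - \frac{1}{9} - - \frac{319461}{387940} = - \frac{1}{9} + \frac{319461}{387940} = \frac{2487209}{3491460}$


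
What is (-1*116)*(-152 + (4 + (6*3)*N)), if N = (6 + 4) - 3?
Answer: 2552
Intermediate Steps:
N = 7 (N = 10 - 3 = 7)
(-1*116)*(-152 + (4 + (6*3)*N)) = (-1*116)*(-152 + (4 + (6*3)*7)) = -116*(-152 + (4 + 18*7)) = -116*(-152 + (4 + 126)) = -116*(-152 + 130) = -116*(-22) = 2552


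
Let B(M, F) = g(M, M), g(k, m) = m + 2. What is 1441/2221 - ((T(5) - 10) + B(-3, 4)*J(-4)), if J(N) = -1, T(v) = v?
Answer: 10325/2221 ≈ 4.6488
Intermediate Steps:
g(k, m) = 2 + m
B(M, F) = 2 + M
1441/2221 - ((T(5) - 10) + B(-3, 4)*J(-4)) = 1441/2221 - ((5 - 10) + (2 - 3)*(-1)) = 1441*(1/2221) - (-5 - 1*(-1)) = 1441/2221 - (-5 + 1) = 1441/2221 - 1*(-4) = 1441/2221 + 4 = 10325/2221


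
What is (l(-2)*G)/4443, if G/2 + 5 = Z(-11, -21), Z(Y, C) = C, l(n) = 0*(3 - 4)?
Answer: 0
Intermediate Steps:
l(n) = 0 (l(n) = 0*(-1) = 0)
G = -52 (G = -10 + 2*(-21) = -10 - 42 = -52)
(l(-2)*G)/4443 = (0*(-52))/4443 = 0*(1/4443) = 0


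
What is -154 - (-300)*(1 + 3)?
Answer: 1046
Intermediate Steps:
-154 - (-300)*(1 + 3) = -154 - (-300)*4 = -154 - 100*(-12) = -154 + 1200 = 1046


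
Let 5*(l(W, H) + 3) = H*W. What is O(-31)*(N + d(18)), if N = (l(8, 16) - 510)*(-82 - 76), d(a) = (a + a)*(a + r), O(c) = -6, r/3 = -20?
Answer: -2264916/5 ≈ -4.5298e+5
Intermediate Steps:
r = -60 (r = 3*(-20) = -60)
l(W, H) = -3 + H*W/5 (l(W, H) = -3 + (H*W)/5 = -3 + H*W/5)
d(a) = 2*a*(-60 + a) (d(a) = (a + a)*(a - 60) = (2*a)*(-60 + a) = 2*a*(-60 + a))
N = 385046/5 (N = ((-3 + (⅕)*16*8) - 510)*(-82 - 76) = ((-3 + 128/5) - 510)*(-158) = (113/5 - 510)*(-158) = -2437/5*(-158) = 385046/5 ≈ 77009.)
O(-31)*(N + d(18)) = -6*(385046/5 + 2*18*(-60 + 18)) = -6*(385046/5 + 2*18*(-42)) = -6*(385046/5 - 1512) = -6*377486/5 = -2264916/5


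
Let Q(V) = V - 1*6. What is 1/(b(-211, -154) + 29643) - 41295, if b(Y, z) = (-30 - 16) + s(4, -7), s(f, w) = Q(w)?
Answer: -1221671279/29584 ≈ -41295.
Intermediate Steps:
Q(V) = -6 + V (Q(V) = V - 6 = -6 + V)
s(f, w) = -6 + w
b(Y, z) = -59 (b(Y, z) = (-30 - 16) + (-6 - 7) = -46 - 13 = -59)
1/(b(-211, -154) + 29643) - 41295 = 1/(-59 + 29643) - 41295 = 1/29584 - 41295 = -1221671279/29584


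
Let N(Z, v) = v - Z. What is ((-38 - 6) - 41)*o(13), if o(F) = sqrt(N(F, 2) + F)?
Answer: -85*sqrt(2) ≈ -120.21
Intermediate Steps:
o(F) = sqrt(2) (o(F) = sqrt((2 - F) + F) = sqrt(2))
((-38 - 6) - 41)*o(13) = ((-38 - 6) - 41)*sqrt(2) = (-44 - 41)*sqrt(2) = -85*sqrt(2)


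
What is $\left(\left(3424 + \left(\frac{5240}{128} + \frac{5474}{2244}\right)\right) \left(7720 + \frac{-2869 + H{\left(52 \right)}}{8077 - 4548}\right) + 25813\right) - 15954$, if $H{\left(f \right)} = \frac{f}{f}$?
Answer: $\frac{12472633534327}{465828} \approx 2.6775 \cdot 10^{7}$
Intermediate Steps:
$H{\left(f \right)} = 1$
$\left(\left(3424 + \left(\frac{5240}{128} + \frac{5474}{2244}\right)\right) \left(7720 + \frac{-2869 + H{\left(52 \right)}}{8077 - 4548}\right) + 25813\right) - 15954 = \left(\left(3424 + \left(\frac{5240}{128} + \frac{5474}{2244}\right)\right) \left(7720 + \frac{-2869 + 1}{8077 - 4548}\right) + 25813\right) - 15954 = \left(\left(3424 + \left(5240 \cdot \frac{1}{128} + 5474 \cdot \frac{1}{2244}\right)\right) \left(7720 - \frac{2868}{3529}\right) + 25813\right) - 15954 = \left(\left(3424 + \left(\frac{655}{16} + \frac{161}{66}\right)\right) \left(7720 - \frac{2868}{3529}\right) + 25813\right) - 15954 = \left(\left(3424 + \frac{22903}{528}\right) \left(7720 - \frac{2868}{3529}\right) + 25813\right) - 15954 = \left(\frac{1830775}{528} \cdot \frac{27241012}{3529} + 25813\right) - 15954 = \left(\frac{12468040936075}{465828} + 25813\right) - 15954 = \frac{12480065354239}{465828} - 15954 = \frac{12472633534327}{465828}$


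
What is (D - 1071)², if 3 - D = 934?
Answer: 4008004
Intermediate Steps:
D = -931 (D = 3 - 1*934 = 3 - 934 = -931)
(D - 1071)² = (-931 - 1071)² = (-2002)² = 4008004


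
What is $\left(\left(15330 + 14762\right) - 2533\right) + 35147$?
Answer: $62706$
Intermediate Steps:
$\left(\left(15330 + 14762\right) - 2533\right) + 35147 = \left(30092 - 2533\right) + 35147 = 27559 + 35147 = 62706$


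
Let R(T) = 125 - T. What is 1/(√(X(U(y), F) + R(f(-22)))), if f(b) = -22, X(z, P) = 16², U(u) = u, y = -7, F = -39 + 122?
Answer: √403/403 ≈ 0.049814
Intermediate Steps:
F = 83
X(z, P) = 256
1/(√(X(U(y), F) + R(f(-22)))) = 1/(√(256 + (125 - 1*(-22)))) = 1/(√(256 + (125 + 22))) = 1/(√(256 + 147)) = 1/(√403) = √403/403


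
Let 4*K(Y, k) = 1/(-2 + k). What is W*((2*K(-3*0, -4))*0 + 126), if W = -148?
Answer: -18648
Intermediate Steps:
K(Y, k) = 1/(4*(-2 + k))
W*((2*K(-3*0, -4))*0 + 126) = -148*((2*(1/(4*(-2 - 4))))*0 + 126) = -148*((2*((¼)/(-6)))*0 + 126) = -148*((2*((¼)*(-⅙)))*0 + 126) = -148*((2*(-1/24))*0 + 126) = -148*(-1/12*0 + 126) = -148*(0 + 126) = -148*126 = -18648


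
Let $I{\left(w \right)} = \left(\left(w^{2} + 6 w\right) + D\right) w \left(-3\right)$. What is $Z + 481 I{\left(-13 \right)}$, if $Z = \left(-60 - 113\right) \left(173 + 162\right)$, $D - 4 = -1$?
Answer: $1705391$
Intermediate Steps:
$D = 3$ ($D = 4 - 1 = 3$)
$Z = -57955$ ($Z = \left(-173\right) 335 = -57955$)
$I{\left(w \right)} = - 3 w \left(3 + w^{2} + 6 w\right)$ ($I{\left(w \right)} = \left(\left(w^{2} + 6 w\right) + 3\right) w \left(-3\right) = \left(3 + w^{2} + 6 w\right) w \left(-3\right) = w \left(3 + w^{2} + 6 w\right) \left(-3\right) = - 3 w \left(3 + w^{2} + 6 w\right)$)
$Z + 481 I{\left(-13 \right)} = -57955 + 481 \left(\left(-3\right) \left(-13\right) \left(3 + \left(-13\right)^{2} + 6 \left(-13\right)\right)\right) = -57955 + 481 \left(\left(-3\right) \left(-13\right) \left(3 + 169 - 78\right)\right) = -57955 + 481 \left(\left(-3\right) \left(-13\right) 94\right) = -57955 + 481 \cdot 3666 = -57955 + 1763346 = 1705391$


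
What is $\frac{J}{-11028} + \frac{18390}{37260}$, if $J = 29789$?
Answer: $- \frac{5039629}{2282796} \approx -2.2077$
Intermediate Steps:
$\frac{J}{-11028} + \frac{18390}{37260} = \frac{29789}{-11028} + \frac{18390}{37260} = 29789 \left(- \frac{1}{11028}\right) + 18390 \cdot \frac{1}{37260} = - \frac{29789}{11028} + \frac{613}{1242} = - \frac{5039629}{2282796}$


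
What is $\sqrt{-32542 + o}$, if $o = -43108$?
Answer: $5 i \sqrt{3026} \approx 275.05 i$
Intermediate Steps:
$\sqrt{-32542 + o} = \sqrt{-32542 - 43108} = \sqrt{-75650} = 5 i \sqrt{3026}$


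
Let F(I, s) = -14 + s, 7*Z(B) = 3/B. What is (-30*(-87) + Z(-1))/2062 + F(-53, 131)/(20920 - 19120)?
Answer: 1920521/1443400 ≈ 1.3306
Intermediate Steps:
Z(B) = 3/(7*B) (Z(B) = (3/B)/7 = 3/(7*B))
(-30*(-87) + Z(-1))/2062 + F(-53, 131)/(20920 - 19120) = (-30*(-87) + (3/7)/(-1))/2062 + (-14 + 131)/(20920 - 19120) = (2610 + (3/7)*(-1))*(1/2062) + 117/1800 = (2610 - 3/7)*(1/2062) + 117*(1/1800) = (18267/7)*(1/2062) + 13/200 = 18267/14434 + 13/200 = 1920521/1443400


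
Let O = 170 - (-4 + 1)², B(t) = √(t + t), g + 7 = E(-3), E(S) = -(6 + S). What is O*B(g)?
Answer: 322*I*√5 ≈ 720.01*I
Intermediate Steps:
E(S) = -6 - S
g = -10 (g = -7 + (-6 - 1*(-3)) = -7 + (-6 + 3) = -7 - 3 = -10)
B(t) = √2*√t (B(t) = √(2*t) = √2*√t)
O = 161 (O = 170 - 1*(-3)² = 170 - 1*9 = 170 - 9 = 161)
O*B(g) = 161*(√2*√(-10)) = 161*(√2*(I*√10)) = 161*(2*I*√5) = 322*I*√5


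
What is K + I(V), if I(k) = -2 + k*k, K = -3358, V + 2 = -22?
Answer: -2784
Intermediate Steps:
V = -24 (V = -2 - 22 = -24)
I(k) = -2 + k²
K + I(V) = -3358 + (-2 + (-24)²) = -3358 + (-2 + 576) = -3358 + 574 = -2784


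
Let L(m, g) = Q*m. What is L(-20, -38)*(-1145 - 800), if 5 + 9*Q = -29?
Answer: -1322600/9 ≈ -1.4696e+5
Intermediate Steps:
Q = -34/9 (Q = -5/9 + (1/9)*(-29) = -5/9 - 29/9 = -34/9 ≈ -3.7778)
L(m, g) = -34*m/9
L(-20, -38)*(-1145 - 800) = (-34/9*(-20))*(-1145 - 800) = (680/9)*(-1945) = -1322600/9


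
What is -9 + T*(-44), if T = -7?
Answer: 299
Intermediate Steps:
-9 + T*(-44) = -9 - 7*(-44) = -9 + 308 = 299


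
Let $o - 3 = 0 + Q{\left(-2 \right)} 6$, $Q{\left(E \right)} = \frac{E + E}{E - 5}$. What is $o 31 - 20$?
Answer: $\frac{1255}{7} \approx 179.29$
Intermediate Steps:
$Q{\left(E \right)} = \frac{2 E}{-5 + E}$
$o = \frac{45}{7}$ ($o = 3 + \left(0 + 2 \left(-2\right) \frac{1}{-5 - 2} \cdot 6\right) = 3 + \left(0 + 2 \left(-2\right) \frac{1}{-7} \cdot 6\right) = 3 + \left(0 + 2 \left(-2\right) \left(- \frac{1}{7}\right) 6\right) = 3 + \left(0 + \frac{4}{7} \cdot 6\right) = 3 + \left(0 + \frac{24}{7}\right) = 3 + \frac{24}{7} = \frac{45}{7} \approx 6.4286$)
$o 31 - 20 = \frac{45}{7} \cdot 31 - 20 = \frac{1395}{7} - 20 = \frac{1255}{7}$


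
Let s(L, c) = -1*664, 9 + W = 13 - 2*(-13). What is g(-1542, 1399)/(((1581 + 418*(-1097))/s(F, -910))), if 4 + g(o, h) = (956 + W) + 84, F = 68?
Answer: 707824/456965 ≈ 1.5490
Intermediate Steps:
W = 30 (W = -9 + (13 - 2*(-13)) = -9 + (13 + 26) = -9 + 39 = 30)
s(L, c) = -664
g(o, h) = 1066 (g(o, h) = -4 + ((956 + 30) + 84) = -4 + (986 + 84) = -4 + 1070 = 1066)
g(-1542, 1399)/(((1581 + 418*(-1097))/s(F, -910))) = 1066/(((1581 + 418*(-1097))/(-664))) = 1066/(((1581 - 458546)*(-1/664))) = 1066/((-456965*(-1/664))) = 1066/(456965/664) = 1066*(664/456965) = 707824/456965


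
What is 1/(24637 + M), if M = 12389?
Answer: 1/37026 ≈ 2.7008e-5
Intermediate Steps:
1/(24637 + M) = 1/(24637 + 12389) = 1/37026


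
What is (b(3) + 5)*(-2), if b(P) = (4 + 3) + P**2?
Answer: -42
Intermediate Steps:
b(P) = 7 + P**2
(b(3) + 5)*(-2) = ((7 + 3**2) + 5)*(-2) = ((7 + 9) + 5)*(-2) = (16 + 5)*(-2) = 21*(-2) = -42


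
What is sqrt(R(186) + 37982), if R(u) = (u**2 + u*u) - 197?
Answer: 13*sqrt(633) ≈ 327.07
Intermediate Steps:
R(u) = -197 + 2*u**2 (R(u) = (u**2 + u**2) - 197 = 2*u**2 - 197 = -197 + 2*u**2)
sqrt(R(186) + 37982) = sqrt((-197 + 2*186**2) + 37982) = sqrt((-197 + 2*34596) + 37982) = sqrt((-197 + 69192) + 37982) = sqrt(68995 + 37982) = sqrt(106977) = 13*sqrt(633)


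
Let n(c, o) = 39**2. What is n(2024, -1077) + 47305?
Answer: 48826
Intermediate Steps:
n(c, o) = 1521
n(2024, -1077) + 47305 = 1521 + 47305 = 48826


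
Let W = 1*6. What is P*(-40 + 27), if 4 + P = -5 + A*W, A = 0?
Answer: 117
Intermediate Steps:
W = 6
P = -9 (P = -4 + (-5 + 0*6) = -4 + (-5 + 0) = -4 - 5 = -9)
P*(-40 + 27) = -9*(-40 + 27) = -9*(-13) = 117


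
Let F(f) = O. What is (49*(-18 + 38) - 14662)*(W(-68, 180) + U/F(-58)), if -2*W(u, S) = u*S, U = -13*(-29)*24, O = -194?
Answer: -8060285112/97 ≈ -8.3096e+7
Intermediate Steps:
F(f) = -194
U = 9048 (U = 377*24 = 9048)
W(u, S) = -S*u/2 (W(u, S) = -u*S/2 = -S*u/2)
(49*(-18 + 38) - 14662)*(W(-68, 180) + U/F(-58)) = (49*(-18 + 38) - 14662)*(-½*180*(-68) + 9048/(-194)) = (49*20 - 14662)*(6120 + 9048*(-1/194)) = (980 - 14662)*(6120 - 4524/97) = -13682*589116/97 = -8060285112/97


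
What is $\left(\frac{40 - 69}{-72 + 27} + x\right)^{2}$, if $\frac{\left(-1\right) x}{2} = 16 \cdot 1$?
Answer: $\frac{1990921}{2025} \approx 983.17$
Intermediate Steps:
$x = -32$ ($x = - 2 \cdot 16 \cdot 1 = \left(-2\right) 16 = -32$)
$\left(\frac{40 - 69}{-72 + 27} + x\right)^{2} = \left(\frac{40 - 69}{-72 + 27} - 32\right)^{2} = \left(- \frac{29}{-45} - 32\right)^{2} = \left(\left(-29\right) \left(- \frac{1}{45}\right) - 32\right)^{2} = \left(\frac{29}{45} - 32\right)^{2} = \left(- \frac{1411}{45}\right)^{2} = \frac{1990921}{2025}$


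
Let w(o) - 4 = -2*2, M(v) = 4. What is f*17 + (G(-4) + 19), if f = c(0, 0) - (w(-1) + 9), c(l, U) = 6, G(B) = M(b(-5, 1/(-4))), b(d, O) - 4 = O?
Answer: -28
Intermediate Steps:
b(d, O) = 4 + O
G(B) = 4
w(o) = 0 (w(o) = 4 - 2*2 = 4 - 4 = 0)
f = -3 (f = 6 - (0 + 9) = 6 - 1*9 = 6 - 9 = -3)
f*17 + (G(-4) + 19) = -3*17 + (4 + 19) = -51 + 23 = -28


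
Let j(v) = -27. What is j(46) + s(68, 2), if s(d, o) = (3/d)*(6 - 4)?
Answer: -915/34 ≈ -26.912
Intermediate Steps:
s(d, o) = 6/d (s(d, o) = (3/d)*2 = 6/d)
j(46) + s(68, 2) = -27 + 6/68 = -27 + 6*(1/68) = -27 + 3/34 = -915/34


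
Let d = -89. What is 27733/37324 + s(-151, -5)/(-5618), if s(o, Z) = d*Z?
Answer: 69597407/104843116 ≈ 0.66382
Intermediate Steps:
s(o, Z) = -89*Z
27733/37324 + s(-151, -5)/(-5618) = 27733/37324 - 89*(-5)/(-5618) = 27733*(1/37324) + 445*(-1/5618) = 27733/37324 - 445/5618 = 69597407/104843116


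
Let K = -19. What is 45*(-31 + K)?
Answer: -2250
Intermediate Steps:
45*(-31 + K) = 45*(-31 - 19) = 45*(-50) = -2250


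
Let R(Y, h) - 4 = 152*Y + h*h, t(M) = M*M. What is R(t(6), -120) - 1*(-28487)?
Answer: 48363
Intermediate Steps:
t(M) = M²
R(Y, h) = 4 + h² + 152*Y (R(Y, h) = 4 + (152*Y + h*h) = 4 + (152*Y + h²) = 4 + (h² + 152*Y) = 4 + h² + 152*Y)
R(t(6), -120) - 1*(-28487) = (4 + (-120)² + 152*6²) - 1*(-28487) = (4 + 14400 + 152*36) + 28487 = (4 + 14400 + 5472) + 28487 = 19876 + 28487 = 48363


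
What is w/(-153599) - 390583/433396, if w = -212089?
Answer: 31925366027/66569192204 ≈ 0.47958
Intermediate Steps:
w/(-153599) - 390583/433396 = -212089/(-153599) - 390583/433396 = -212089*(-1/153599) - 390583*1/433396 = 212089/153599 - 390583/433396 = 31925366027/66569192204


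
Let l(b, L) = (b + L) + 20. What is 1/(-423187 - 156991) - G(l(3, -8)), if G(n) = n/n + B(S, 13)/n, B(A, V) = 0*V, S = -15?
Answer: -580179/580178 ≈ -1.0000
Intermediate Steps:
l(b, L) = 20 + L + b (l(b, L) = (L + b) + 20 = 20 + L + b)
B(A, V) = 0
G(n) = 1 (G(n) = n/n + 0/n = 1 + 0 = 1)
1/(-423187 - 156991) - G(l(3, -8)) = 1/(-423187 - 156991) - 1*1 = 1/(-580178) - 1 = -1/580178 - 1 = -580179/580178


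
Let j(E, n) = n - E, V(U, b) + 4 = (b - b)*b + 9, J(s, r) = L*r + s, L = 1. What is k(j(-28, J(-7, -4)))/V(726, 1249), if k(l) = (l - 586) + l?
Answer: -552/5 ≈ -110.40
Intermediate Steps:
J(s, r) = r + s (J(s, r) = 1*r + s = r + s)
V(U, b) = 5 (V(U, b) = -4 + ((b - b)*b + 9) = -4 + (0*b + 9) = -4 + (0 + 9) = -4 + 9 = 5)
k(l) = -586 + 2*l (k(l) = (-586 + l) + l = -586 + 2*l)
k(j(-28, J(-7, -4)))/V(726, 1249) = (-586 + 2*((-4 - 7) - 1*(-28)))/5 = (-586 + 2*(-11 + 28))*(⅕) = (-586 + 2*17)*(⅕) = (-586 + 34)*(⅕) = -552*⅕ = -552/5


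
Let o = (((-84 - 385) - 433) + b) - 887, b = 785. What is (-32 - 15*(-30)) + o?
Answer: -586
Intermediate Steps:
o = -1004 (o = (((-84 - 385) - 433) + 785) - 887 = ((-469 - 433) + 785) - 887 = (-902 + 785) - 887 = -117 - 887 = -1004)
(-32 - 15*(-30)) + o = (-32 - 15*(-30)) - 1004 = (-32 + 450) - 1004 = 418 - 1004 = -586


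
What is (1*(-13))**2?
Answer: 169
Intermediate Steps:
(1*(-13))**2 = (-13)**2 = 169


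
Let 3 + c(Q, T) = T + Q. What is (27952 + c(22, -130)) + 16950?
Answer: 44791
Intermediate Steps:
c(Q, T) = -3 + Q + T (c(Q, T) = -3 + (T + Q) = -3 + (Q + T) = -3 + Q + T)
(27952 + c(22, -130)) + 16950 = (27952 + (-3 + 22 - 130)) + 16950 = (27952 - 111) + 16950 = 27841 + 16950 = 44791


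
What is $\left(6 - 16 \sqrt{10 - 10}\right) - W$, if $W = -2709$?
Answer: $2715$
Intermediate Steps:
$\left(6 - 16 \sqrt{10 - 10}\right) - W = \left(6 - 16 \sqrt{10 - 10}\right) - -2709 = \left(6 - 16 \sqrt{0}\right) + 2709 = \left(6 - 0\right) + 2709 = \left(6 + 0\right) + 2709 = 6 + 2709 = 2715$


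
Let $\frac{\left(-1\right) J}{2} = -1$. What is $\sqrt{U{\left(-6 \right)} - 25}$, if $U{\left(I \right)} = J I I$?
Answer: $\sqrt{47} \approx 6.8557$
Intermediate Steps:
$J = 2$ ($J = \left(-2\right) \left(-1\right) = 2$)
$U{\left(I \right)} = 2 I^{2}$ ($U{\left(I \right)} = 2 I I = 2 I^{2}$)
$\sqrt{U{\left(-6 \right)} - 25} = \sqrt{2 \left(-6\right)^{2} - 25} = \sqrt{2 \cdot 36 - 25} = \sqrt{72 - 25} = \sqrt{47}$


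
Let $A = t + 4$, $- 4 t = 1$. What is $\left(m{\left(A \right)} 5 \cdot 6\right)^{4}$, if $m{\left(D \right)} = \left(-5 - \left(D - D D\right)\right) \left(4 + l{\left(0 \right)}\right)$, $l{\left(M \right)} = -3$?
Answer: $\frac{2642656640625}{4096} \approx 6.4518 \cdot 10^{8}$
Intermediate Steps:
$t = - \frac{1}{4}$ ($t = \left(- \frac{1}{4}\right) 1 = - \frac{1}{4} \approx -0.25$)
$A = \frac{15}{4}$ ($A = - \frac{1}{4} + 4 = \frac{15}{4} \approx 3.75$)
$m{\left(D \right)} = -5 + D^{2} - D$ ($m{\left(D \right)} = \left(-5 - \left(D - D D\right)\right) \left(4 - 3\right) = \left(-5 - \left(D - D^{2}\right)\right) 1 = \left(-5 + \left(D^{2} - D\right)\right) 1 = \left(-5 + D^{2} - D\right) 1 = -5 + D^{2} - D$)
$\left(m{\left(A \right)} 5 \cdot 6\right)^{4} = \left(\left(-5 + \left(\frac{15}{4}\right)^{2} - \frac{15}{4}\right) 5 \cdot 6\right)^{4} = \left(\left(-5 + \frac{225}{16} - \frac{15}{4}\right) 30\right)^{4} = \left(\frac{85}{16} \cdot 30\right)^{4} = \left(\frac{1275}{8}\right)^{4} = \frac{2642656640625}{4096}$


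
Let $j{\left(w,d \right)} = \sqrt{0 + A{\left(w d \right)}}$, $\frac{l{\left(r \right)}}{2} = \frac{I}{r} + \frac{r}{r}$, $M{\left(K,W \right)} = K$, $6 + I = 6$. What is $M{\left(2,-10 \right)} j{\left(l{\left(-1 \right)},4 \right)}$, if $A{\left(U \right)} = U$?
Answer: $4 \sqrt{2} \approx 5.6569$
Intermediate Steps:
$I = 0$ ($I = -6 + 6 = 0$)
$l{\left(r \right)} = 2$ ($l{\left(r \right)} = 2 \left(\frac{0}{r} + \frac{r}{r}\right) = 2 \left(0 + 1\right) = 2 \cdot 1 = 2$)
$j{\left(w,d \right)} = \sqrt{d w}$ ($j{\left(w,d \right)} = \sqrt{0 + w d} = \sqrt{0 + d w} = \sqrt{d w}$)
$M{\left(2,-10 \right)} j{\left(l{\left(-1 \right)},4 \right)} = 2 \sqrt{4 \cdot 2} = 2 \sqrt{8} = 2 \cdot 2 \sqrt{2} = 4 \sqrt{2}$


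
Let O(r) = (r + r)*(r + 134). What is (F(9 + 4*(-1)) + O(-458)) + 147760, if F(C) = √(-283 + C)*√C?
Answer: 444544 + I*√1390 ≈ 4.4454e+5 + 37.283*I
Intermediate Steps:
F(C) = √C*√(-283 + C)
O(r) = 2*r*(134 + r) (O(r) = (2*r)*(134 + r) = 2*r*(134 + r))
(F(9 + 4*(-1)) + O(-458)) + 147760 = (√(9 + 4*(-1))*√(-283 + (9 + 4*(-1))) + 2*(-458)*(134 - 458)) + 147760 = (√(9 - 4)*√(-283 + (9 - 4)) + 2*(-458)*(-324)) + 147760 = (√5*√(-283 + 5) + 296784) + 147760 = (√5*√(-278) + 296784) + 147760 = (√5*(I*√278) + 296784) + 147760 = (I*√1390 + 296784) + 147760 = (296784 + I*√1390) + 147760 = 444544 + I*√1390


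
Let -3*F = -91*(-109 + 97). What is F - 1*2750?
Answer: -3114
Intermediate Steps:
F = -364 (F = -(-91)*(-109 + 97)/3 = -(-91)*(-12)/3 = -⅓*1092 = -364)
F - 1*2750 = -364 - 1*2750 = -364 - 2750 = -3114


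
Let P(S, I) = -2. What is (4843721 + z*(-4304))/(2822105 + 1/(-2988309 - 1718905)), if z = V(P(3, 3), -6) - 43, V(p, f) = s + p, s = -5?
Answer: 23813423756094/13284252165469 ≈ 1.7926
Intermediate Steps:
V(p, f) = -5 + p
z = -50 (z = (-5 - 2) - 43 = -7 - 43 = -50)
(4843721 + z*(-4304))/(2822105 + 1/(-2988309 - 1718905)) = (4843721 - 50*(-4304))/(2822105 + 1/(-2988309 - 1718905)) = (4843721 + 215200)/(2822105 + 1/(-4707214)) = 5058921/(2822105 - 1/4707214) = 5058921/(13284252165469/4707214) = 5058921*(4707214/13284252165469) = 23813423756094/13284252165469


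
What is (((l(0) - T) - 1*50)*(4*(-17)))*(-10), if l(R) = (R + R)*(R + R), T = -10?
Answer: -27200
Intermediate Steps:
l(R) = 4*R**2 (l(R) = (2*R)*(2*R) = 4*R**2)
(((l(0) - T) - 1*50)*(4*(-17)))*(-10) = (((4*0**2 - 1*(-10)) - 1*50)*(4*(-17)))*(-10) = (((4*0 + 10) - 50)*(-68))*(-10) = (((0 + 10) - 50)*(-68))*(-10) = ((10 - 50)*(-68))*(-10) = -40*(-68)*(-10) = 2720*(-10) = -27200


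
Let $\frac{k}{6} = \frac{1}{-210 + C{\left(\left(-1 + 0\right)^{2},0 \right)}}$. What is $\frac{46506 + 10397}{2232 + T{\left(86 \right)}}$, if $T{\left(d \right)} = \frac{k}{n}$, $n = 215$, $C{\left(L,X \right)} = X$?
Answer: $\frac{428195075}{16795799} \approx 25.494$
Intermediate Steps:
$k = - \frac{1}{35}$ ($k = \frac{6}{-210 + 0} = \frac{6}{-210} = 6 \left(- \frac{1}{210}\right) = - \frac{1}{35} \approx -0.028571$)
$T{\left(d \right)} = - \frac{1}{7525}$ ($T{\left(d \right)} = - \frac{1}{35 \cdot 215} = \left(- \frac{1}{35}\right) \frac{1}{215} = - \frac{1}{7525}$)
$\frac{46506 + 10397}{2232 + T{\left(86 \right)}} = \frac{46506 + 10397}{2232 - \frac{1}{7525}} = \frac{56903}{\frac{16795799}{7525}} = 56903 \cdot \frac{7525}{16795799} = \frac{428195075}{16795799}$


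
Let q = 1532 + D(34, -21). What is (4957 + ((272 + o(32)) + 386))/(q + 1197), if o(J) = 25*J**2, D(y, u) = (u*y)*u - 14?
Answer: 10405/5903 ≈ 1.7627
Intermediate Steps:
D(y, u) = -14 + y*u**2 (D(y, u) = y*u**2 - 14 = -14 + y*u**2)
q = 16512 (q = 1532 + (-14 + 34*(-21)**2) = 1532 + (-14 + 34*441) = 1532 + (-14 + 14994) = 1532 + 14980 = 16512)
(4957 + ((272 + o(32)) + 386))/(q + 1197) = (4957 + ((272 + 25*32**2) + 386))/(16512 + 1197) = (4957 + ((272 + 25*1024) + 386))/17709 = (4957 + ((272 + 25600) + 386))*(1/17709) = (4957 + (25872 + 386))*(1/17709) = (4957 + 26258)*(1/17709) = 31215*(1/17709) = 10405/5903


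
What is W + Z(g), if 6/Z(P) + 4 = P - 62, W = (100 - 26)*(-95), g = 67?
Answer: -7024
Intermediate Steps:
W = -7030 (W = 74*(-95) = -7030)
Z(P) = 6/(-66 + P) (Z(P) = 6/(-4 + (P - 62)) = 6/(-4 + (-62 + P)) = 6/(-66 + P))
W + Z(g) = -7030 + 6/(-66 + 67) = -7030 + 6/1 = -7030 + 6*1 = -7030 + 6 = -7024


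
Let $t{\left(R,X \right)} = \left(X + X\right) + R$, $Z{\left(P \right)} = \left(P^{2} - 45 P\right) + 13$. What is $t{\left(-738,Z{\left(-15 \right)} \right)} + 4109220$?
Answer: $4110308$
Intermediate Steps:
$Z{\left(P \right)} = 13 + P^{2} - 45 P$
$t{\left(R,X \right)} = R + 2 X$ ($t{\left(R,X \right)} = 2 X + R = R + 2 X$)
$t{\left(-738,Z{\left(-15 \right)} \right)} + 4109220 = \left(-738 + 2 \left(13 + \left(-15\right)^{2} - -675\right)\right) + 4109220 = \left(-738 + 2 \left(13 + 225 + 675\right)\right) + 4109220 = \left(-738 + 2 \cdot 913\right) + 4109220 = \left(-738 + 1826\right) + 4109220 = 1088 + 4109220 = 4110308$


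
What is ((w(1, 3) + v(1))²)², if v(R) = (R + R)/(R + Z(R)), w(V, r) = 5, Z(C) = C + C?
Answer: 83521/81 ≈ 1031.1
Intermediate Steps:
Z(C) = 2*C
v(R) = ⅔ (v(R) = (R + R)/(R + 2*R) = (2*R)/((3*R)) = (2*R)*(1/(3*R)) = ⅔)
((w(1, 3) + v(1))²)² = ((5 + ⅔)²)² = ((17/3)²)² = (289/9)² = 83521/81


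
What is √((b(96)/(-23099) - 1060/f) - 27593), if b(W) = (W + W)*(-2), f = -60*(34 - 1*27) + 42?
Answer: I*√58428128668982583/1455237 ≈ 166.1*I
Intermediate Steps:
f = -378 (f = -60*(34 - 27) + 42 = -60*7 + 42 = -420 + 42 = -378)
b(W) = -4*W (b(W) = (2*W)*(-2) = -4*W)
√((b(96)/(-23099) - 1060/f) - 27593) = √((-4*96/(-23099) - 1060/(-378)) - 27593) = √((-384*(-1/23099) - 1060*(-1/378)) - 27593) = √((384/23099 + 530/189) - 27593) = √(12315046/4365711 - 27593) = √(-120450748577/4365711) = I*√58428128668982583/1455237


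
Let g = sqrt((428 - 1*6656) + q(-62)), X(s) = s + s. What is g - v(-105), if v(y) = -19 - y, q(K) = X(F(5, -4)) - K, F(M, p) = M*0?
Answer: -86 + I*sqrt(6166) ≈ -86.0 + 78.524*I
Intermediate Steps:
F(M, p) = 0
X(s) = 2*s
q(K) = -K (q(K) = 2*0 - K = 0 - K = -K)
g = I*sqrt(6166) (g = sqrt((428 - 1*6656) - 1*(-62)) = sqrt((428 - 6656) + 62) = sqrt(-6228 + 62) = sqrt(-6166) = I*sqrt(6166) ≈ 78.524*I)
g - v(-105) = I*sqrt(6166) - (-19 - 1*(-105)) = I*sqrt(6166) - (-19 + 105) = I*sqrt(6166) - 1*86 = I*sqrt(6166) - 86 = -86 + I*sqrt(6166)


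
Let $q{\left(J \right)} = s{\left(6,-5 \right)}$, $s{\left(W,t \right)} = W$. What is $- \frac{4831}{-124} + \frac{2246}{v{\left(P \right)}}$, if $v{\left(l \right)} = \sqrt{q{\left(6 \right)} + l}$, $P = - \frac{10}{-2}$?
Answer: $\frac{4831}{124} + \frac{2246 \sqrt{11}}{11} \approx 716.15$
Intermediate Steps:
$q{\left(J \right)} = 6$
$P = 5$ ($P = \left(-10\right) \left(- \frac{1}{2}\right) = 5$)
$v{\left(l \right)} = \sqrt{6 + l}$
$- \frac{4831}{-124} + \frac{2246}{v{\left(P \right)}} = - \frac{4831}{-124} + \frac{2246}{\sqrt{6 + 5}} = \left(-4831\right) \left(- \frac{1}{124}\right) + \frac{2246}{\sqrt{11}} = \frac{4831}{124} + 2246 \frac{\sqrt{11}}{11} = \frac{4831}{124} + \frac{2246 \sqrt{11}}{11}$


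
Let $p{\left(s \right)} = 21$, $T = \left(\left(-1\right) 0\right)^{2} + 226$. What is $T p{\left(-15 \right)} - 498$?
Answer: $4248$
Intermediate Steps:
$T = 226$ ($T = 0^{2} + 226 = 0 + 226 = 226$)
$T p{\left(-15 \right)} - 498 = 226 \cdot 21 - 498 = 4746 - 498 = 4248$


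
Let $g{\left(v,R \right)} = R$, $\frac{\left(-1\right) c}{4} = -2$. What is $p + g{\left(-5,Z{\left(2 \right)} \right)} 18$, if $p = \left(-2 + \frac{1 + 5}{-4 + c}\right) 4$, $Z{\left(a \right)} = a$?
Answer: $34$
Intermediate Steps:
$c = 8$ ($c = \left(-4\right) \left(-2\right) = 8$)
$p = -2$ ($p = \left(-2 + \frac{1 + 5}{-4 + 8}\right) 4 = \left(-2 + \frac{6}{4}\right) 4 = \left(-2 + 6 \cdot \frac{1}{4}\right) 4 = \left(-2 + \frac{3}{2}\right) 4 = \left(- \frac{1}{2}\right) 4 = -2$)
$p + g{\left(-5,Z{\left(2 \right)} \right)} 18 = -2 + 2 \cdot 18 = -2 + 36 = 34$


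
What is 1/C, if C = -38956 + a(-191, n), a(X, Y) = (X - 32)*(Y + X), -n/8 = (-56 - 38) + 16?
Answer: -1/135515 ≈ -7.3793e-6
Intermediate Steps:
n = 624 (n = -8*((-56 - 38) + 16) = -8*(-94 + 16) = -8*(-78) = 624)
a(X, Y) = (-32 + X)*(X + Y)
C = -135515 (C = -38956 + ((-191)**2 - 32*(-191) - 32*624 - 191*624) = -38956 + (36481 + 6112 - 19968 - 119184) = -38956 - 96559 = -135515)
1/C = 1/(-135515) = -1/135515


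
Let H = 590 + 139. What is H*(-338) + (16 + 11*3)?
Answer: -246353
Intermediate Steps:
H = 729
H*(-338) + (16 + 11*3) = 729*(-338) + (16 + 11*3) = -246402 + (16 + 33) = -246402 + 49 = -246353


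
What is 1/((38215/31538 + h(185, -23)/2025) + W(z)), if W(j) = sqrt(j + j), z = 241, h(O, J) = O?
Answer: -212591738475090/78359696431383839 + 163146718952100*sqrt(482)/78359696431383839 ≈ 0.042997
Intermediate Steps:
W(j) = sqrt(2)*sqrt(j) (W(j) = sqrt(2*j) = sqrt(2)*sqrt(j))
1/((38215/31538 + h(185, -23)/2025) + W(z)) = 1/((38215/31538 + 185/2025) + sqrt(2)*sqrt(241)) = 1/((38215*(1/31538) + 185*(1/2025)) + sqrt(482)) = 1/((38215/31538 + 37/405) + sqrt(482)) = 1/(16643981/12772890 + sqrt(482))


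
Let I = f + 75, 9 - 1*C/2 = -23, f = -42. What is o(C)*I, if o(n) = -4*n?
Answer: -8448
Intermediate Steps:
C = 64 (C = 18 - 2*(-23) = 18 + 46 = 64)
I = 33 (I = -42 + 75 = 33)
o(C)*I = -4*64*33 = -256*33 = -8448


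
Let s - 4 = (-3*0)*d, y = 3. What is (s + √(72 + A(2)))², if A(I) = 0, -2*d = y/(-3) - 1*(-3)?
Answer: 88 + 48*√2 ≈ 155.88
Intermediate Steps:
d = -1 (d = -(3/(-3) - 1*(-3))/2 = -(3*(-⅓) + 3)/2 = -(-1 + 3)/2 = -½*2 = -1)
s = 4 (s = 4 - 3*0*(-1) = 4 + 0*(-1) = 4 + 0 = 4)
(s + √(72 + A(2)))² = (4 + √(72 + 0))² = (4 + √72)² = (4 + 6*√2)²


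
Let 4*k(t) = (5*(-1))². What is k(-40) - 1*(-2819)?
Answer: 11301/4 ≈ 2825.3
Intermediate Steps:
k(t) = 25/4 (k(t) = (5*(-1))²/4 = (¼)*(-5)² = (¼)*25 = 25/4)
k(-40) - 1*(-2819) = 25/4 - 1*(-2819) = 25/4 + 2819 = 11301/4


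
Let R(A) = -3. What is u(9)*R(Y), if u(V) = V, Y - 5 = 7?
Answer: -27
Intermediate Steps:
Y = 12 (Y = 5 + 7 = 12)
u(9)*R(Y) = 9*(-3) = -27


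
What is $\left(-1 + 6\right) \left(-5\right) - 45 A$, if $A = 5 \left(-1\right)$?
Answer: $200$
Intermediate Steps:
$A = -5$
$\left(-1 + 6\right) \left(-5\right) - 45 A = \left(-1 + 6\right) \left(-5\right) - -225 = 5 \left(-5\right) + 225 = -25 + 225 = 200$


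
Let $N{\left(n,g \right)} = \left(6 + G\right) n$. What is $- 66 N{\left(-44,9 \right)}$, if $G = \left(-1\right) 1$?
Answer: $14520$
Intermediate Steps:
$G = -1$
$N{\left(n,g \right)} = 5 n$ ($N{\left(n,g \right)} = \left(6 - 1\right) n = 5 n$)
$- 66 N{\left(-44,9 \right)} = - 66 \cdot 5 \left(-44\right) = \left(-66\right) \left(-220\right) = 14520$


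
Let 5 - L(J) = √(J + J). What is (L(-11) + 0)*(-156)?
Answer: -780 + 156*I*√22 ≈ -780.0 + 731.71*I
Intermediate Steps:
L(J) = 5 - √2*√J (L(J) = 5 - √(J + J) = 5 - √(2*J) = 5 - √2*√J)
(L(-11) + 0)*(-156) = ((5 - √2*√(-11)) + 0)*(-156) = ((5 - √2*I*√11) + 0)*(-156) = ((5 - I*√22) + 0)*(-156) = (5 - I*√22)*(-156) = -780 + 156*I*√22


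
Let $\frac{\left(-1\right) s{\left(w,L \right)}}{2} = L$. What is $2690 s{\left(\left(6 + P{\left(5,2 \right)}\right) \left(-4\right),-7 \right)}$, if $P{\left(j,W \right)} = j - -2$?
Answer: $37660$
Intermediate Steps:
$P{\left(j,W \right)} = 2 + j$ ($P{\left(j,W \right)} = j + 2 = 2 + j$)
$s{\left(w,L \right)} = - 2 L$
$2690 s{\left(\left(6 + P{\left(5,2 \right)}\right) \left(-4\right),-7 \right)} = 2690 \left(\left(-2\right) \left(-7\right)\right) = 2690 \cdot 14 = 37660$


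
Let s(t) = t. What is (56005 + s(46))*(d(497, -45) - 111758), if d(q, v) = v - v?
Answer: -6264147658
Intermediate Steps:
d(q, v) = 0
(56005 + s(46))*(d(497, -45) - 111758) = (56005 + 46)*(0 - 111758) = 56051*(-111758) = -6264147658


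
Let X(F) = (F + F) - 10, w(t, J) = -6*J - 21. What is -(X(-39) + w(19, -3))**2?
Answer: -8281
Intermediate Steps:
w(t, J) = -21 - 6*J
X(F) = -10 + 2*F (X(F) = 2*F - 10 = -10 + 2*F)
-(X(-39) + w(19, -3))**2 = -((-10 + 2*(-39)) + (-21 - 6*(-3)))**2 = -((-10 - 78) + (-21 + 18))**2 = -(-88 - 3)**2 = -1*(-91)**2 = -1*8281 = -8281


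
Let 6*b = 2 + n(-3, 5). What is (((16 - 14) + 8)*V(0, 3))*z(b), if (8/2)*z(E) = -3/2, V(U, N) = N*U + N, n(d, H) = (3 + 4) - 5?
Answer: -45/4 ≈ -11.250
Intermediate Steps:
n(d, H) = 2 (n(d, H) = 7 - 5 = 2)
V(U, N) = N + N*U
b = ⅔ (b = (2 + 2)/6 = (⅙)*4 = ⅔ ≈ 0.66667)
z(E) = -3/8 (z(E) = (-3/2)/4 = (-3*½)/4 = (¼)*(-3/2) = -3/8)
(((16 - 14) + 8)*V(0, 3))*z(b) = (((16 - 14) + 8)*(3*(1 + 0)))*(-3/8) = ((2 + 8)*(3*1))*(-3/8) = (10*3)*(-3/8) = 30*(-3/8) = -45/4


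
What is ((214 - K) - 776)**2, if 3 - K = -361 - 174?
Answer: 1210000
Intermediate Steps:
K = 538 (K = 3 - (-361 - 174) = 3 - 1*(-535) = 3 + 535 = 538)
((214 - K) - 776)**2 = ((214 - 1*538) - 776)**2 = ((214 - 538) - 776)**2 = (-324 - 776)**2 = (-1100)**2 = 1210000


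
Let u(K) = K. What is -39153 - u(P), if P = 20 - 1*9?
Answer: -39164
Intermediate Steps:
P = 11 (P = 20 - 9 = 11)
-39153 - u(P) = -39153 - 1*11 = -39153 - 11 = -39164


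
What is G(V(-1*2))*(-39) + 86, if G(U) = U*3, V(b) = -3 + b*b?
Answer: -31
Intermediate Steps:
V(b) = -3 + b²
G(U) = 3*U
G(V(-1*2))*(-39) + 86 = (3*(-3 + (-1*2)²))*(-39) + 86 = (3*(-3 + (-2)²))*(-39) + 86 = (3*(-3 + 4))*(-39) + 86 = (3*1)*(-39) + 86 = 3*(-39) + 86 = -117 + 86 = -31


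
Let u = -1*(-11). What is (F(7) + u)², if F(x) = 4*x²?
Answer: 42849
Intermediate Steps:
u = 11
(F(7) + u)² = (4*7² + 11)² = (4*49 + 11)² = (196 + 11)² = 207² = 42849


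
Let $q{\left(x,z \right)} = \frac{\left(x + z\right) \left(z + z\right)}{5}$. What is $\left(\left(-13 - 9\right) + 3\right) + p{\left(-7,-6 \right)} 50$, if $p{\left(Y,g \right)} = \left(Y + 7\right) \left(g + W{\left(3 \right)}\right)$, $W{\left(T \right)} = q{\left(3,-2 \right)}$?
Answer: $-19$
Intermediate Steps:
$q{\left(x,z \right)} = \frac{2 z \left(x + z\right)}{5}$ ($q{\left(x,z \right)} = \left(x + z\right) 2 z \frac{1}{5} = 2 z \left(x + z\right) \frac{1}{5} = \frac{2 z \left(x + z\right)}{5}$)
$W{\left(T \right)} = - \frac{4}{5}$ ($W{\left(T \right)} = \frac{2}{5} \left(-2\right) \left(3 - 2\right) = \frac{2}{5} \left(-2\right) 1 = - \frac{4}{5}$)
$p{\left(Y,g \right)} = \left(7 + Y\right) \left(- \frac{4}{5} + g\right)$ ($p{\left(Y,g \right)} = \left(Y + 7\right) \left(g - \frac{4}{5}\right) = \left(7 + Y\right) \left(- \frac{4}{5} + g\right)$)
$\left(\left(-13 - 9\right) + 3\right) + p{\left(-7,-6 \right)} 50 = \left(\left(-13 - 9\right) + 3\right) + \left(- \frac{28}{5} + 7 \left(-6\right) - - \frac{28}{5} - -42\right) 50 = \left(-22 + 3\right) + \left(- \frac{28}{5} - 42 + \frac{28}{5} + 42\right) 50 = -19 + 0 \cdot 50 = -19 + 0 = -19$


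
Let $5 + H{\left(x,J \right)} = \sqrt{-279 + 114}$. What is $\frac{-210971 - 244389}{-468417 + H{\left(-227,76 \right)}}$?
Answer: $\frac{213300641920}{219419170249} + \frac{455360 i \sqrt{165}}{219419170249} \approx 0.97211 + 2.6658 \cdot 10^{-5} i$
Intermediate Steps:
$H{\left(x,J \right)} = -5 + i \sqrt{165}$ ($H{\left(x,J \right)} = -5 + \sqrt{-279 + 114} = -5 + \sqrt{-165} = -5 + i \sqrt{165}$)
$\frac{-210971 - 244389}{-468417 + H{\left(-227,76 \right)}} = \frac{-210971 - 244389}{-468417 - \left(5 - i \sqrt{165}\right)} = - \frac{455360}{-468422 + i \sqrt{165}}$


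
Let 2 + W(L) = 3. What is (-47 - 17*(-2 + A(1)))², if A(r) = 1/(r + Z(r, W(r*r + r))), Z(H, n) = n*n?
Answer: 1849/4 ≈ 462.25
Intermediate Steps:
W(L) = 1 (W(L) = -2 + 3 = 1)
Z(H, n) = n²
A(r) = 1/(1 + r) (A(r) = 1/(r + 1²) = 1/(r + 1) = 1/(1 + r))
(-47 - 17*(-2 + A(1)))² = (-47 - 17*(-2 + 1/(1 + 1)))² = (-47 - 17*(-2 + 1/2))² = (-47 - 17*(-2 + ½))² = (-47 - 17*(-3/2))² = (-47 + 51/2)² = (-43/2)² = 1849/4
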